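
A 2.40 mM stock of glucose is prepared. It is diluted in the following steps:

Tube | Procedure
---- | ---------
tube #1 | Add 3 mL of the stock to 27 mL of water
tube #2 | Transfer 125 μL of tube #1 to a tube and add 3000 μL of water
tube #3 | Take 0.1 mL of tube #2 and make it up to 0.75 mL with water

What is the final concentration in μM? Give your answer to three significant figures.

Step 1: 3 mL + 27 mL = 30 mL total → factor 30/3 = 10
Step 2: 125 μL + 3000 μL = 3125 μL total → factor 3125/125 = 25
Step 3: 0.1 mL brought to 0.75 mL → factor 0.75/0.1 = 7.5
Overall dilution factor = 10 × 25 × 7.5 = 1875
Final = 2.40 mM / 1875 = 0.001280 mM = 1.28 μM

1.28 μM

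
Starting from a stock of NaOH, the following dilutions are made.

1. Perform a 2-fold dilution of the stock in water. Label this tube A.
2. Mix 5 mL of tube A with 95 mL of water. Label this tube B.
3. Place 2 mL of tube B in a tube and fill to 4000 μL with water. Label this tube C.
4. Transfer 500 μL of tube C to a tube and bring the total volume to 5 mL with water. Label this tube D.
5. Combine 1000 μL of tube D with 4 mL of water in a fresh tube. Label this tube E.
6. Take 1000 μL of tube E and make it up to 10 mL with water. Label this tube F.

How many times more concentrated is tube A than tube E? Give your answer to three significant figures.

2.00 × 10^3

Step 1: 2-fold → factor 2
Step 2: 5 mL + 95 mL = 100 mL total → factor 100/5 = 20
Step 3: 2 mL brought to 4000 μL → factor 4/2 = 2
Step 4: 500 μL brought to 5 mL → factor 5000/500 = 10
Step 5: 1000 μL + 4 mL = 5000 μL total → factor 5000/1000 = 5
Dilution factor to tube A = 2; to tube E = 4000
[tube A]/[tube E] = (factor to tube E)/(factor to tube A) = 4000/2 = 2.00 × 10^3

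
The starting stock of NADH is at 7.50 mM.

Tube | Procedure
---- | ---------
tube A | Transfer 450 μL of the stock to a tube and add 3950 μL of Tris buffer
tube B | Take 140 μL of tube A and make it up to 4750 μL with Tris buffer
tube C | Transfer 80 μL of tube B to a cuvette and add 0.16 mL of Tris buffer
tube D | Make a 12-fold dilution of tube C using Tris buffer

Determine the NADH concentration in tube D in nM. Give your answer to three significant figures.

628 nM

Step 1: 450 μL + 3950 μL = 4400 μL total → factor 4400/450 = 9.7778
Step 2: 140 μL brought to 4750 μL → factor 4750/140 = 33.929
Step 3: 80 μL + 0.16 mL = 240 μL total → factor 240/80 = 3
Step 4: 12-fold → factor 12
Overall dilution factor = 9.7778 × 33.929 × 3 × 12 = 11943
Final = 7.50 mM / 11943 = 0.0006280 mM = 628 nM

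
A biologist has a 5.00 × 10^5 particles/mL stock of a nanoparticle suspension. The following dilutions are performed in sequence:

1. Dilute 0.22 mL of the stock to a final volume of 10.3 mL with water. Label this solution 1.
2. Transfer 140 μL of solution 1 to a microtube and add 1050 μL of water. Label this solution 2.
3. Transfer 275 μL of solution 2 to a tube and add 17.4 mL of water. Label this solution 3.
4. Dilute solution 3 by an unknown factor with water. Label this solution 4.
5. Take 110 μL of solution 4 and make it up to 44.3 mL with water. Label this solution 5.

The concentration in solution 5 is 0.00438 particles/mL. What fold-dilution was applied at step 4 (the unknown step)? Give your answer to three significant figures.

Step 1: 0.22 mL brought to 10.3 mL → factor 10.3/0.22 = 46.818
Step 2: 140 μL + 1050 μL = 1190 μL total → factor 1190/140 = 8.5
Step 3: 275 μL + 17.4 mL = 17675 μL total → factor 17675/275 = 64.273
Step 4: unknown factor x
Step 5: 110 μL brought to 44.3 mL → factor 44300/110 = 402.73
Product of known-step factors = 1.0301 × 10^7
Overall factor = 5.00 × 10^5 particles/mL / (0.00438 particles/mL) = 1.1416 × 10^8
x = 1.1416 × 10^8 / 1.0301 × 10^7 = 11.1

11.1-fold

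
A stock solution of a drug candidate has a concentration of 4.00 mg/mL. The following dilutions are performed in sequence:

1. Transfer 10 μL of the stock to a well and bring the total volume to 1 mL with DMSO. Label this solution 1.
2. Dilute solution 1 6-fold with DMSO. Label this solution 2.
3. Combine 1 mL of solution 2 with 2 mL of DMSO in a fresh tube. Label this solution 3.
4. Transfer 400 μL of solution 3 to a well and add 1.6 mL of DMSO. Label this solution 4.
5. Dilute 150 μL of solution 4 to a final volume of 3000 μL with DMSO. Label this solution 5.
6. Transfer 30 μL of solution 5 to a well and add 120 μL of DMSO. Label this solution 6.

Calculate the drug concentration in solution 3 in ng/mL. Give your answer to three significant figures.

2.22 × 10^3 ng/mL

Step 1: 10 μL brought to 1 mL → factor 1000/10 = 100
Step 2: 6-fold → factor 6
Step 3: 1 mL + 2 mL = 3 mL total → factor 3/1 = 3
Dilution factor through solution 3 = 100 × 6 × 3 = 1800
[solution 3] = 4.00 mg/mL / 1800 = 0.002222 mg/mL = 2.22 × 10^3 ng/mL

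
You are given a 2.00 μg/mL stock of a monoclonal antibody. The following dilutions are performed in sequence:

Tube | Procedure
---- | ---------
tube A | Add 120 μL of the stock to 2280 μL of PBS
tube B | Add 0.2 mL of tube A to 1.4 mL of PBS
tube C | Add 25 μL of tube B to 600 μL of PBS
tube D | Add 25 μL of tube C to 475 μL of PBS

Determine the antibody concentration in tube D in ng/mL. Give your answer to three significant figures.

0.0250 ng/mL

Step 1: 120 μL + 2280 μL = 2400 μL total → factor 2400/120 = 20
Step 2: 0.2 mL + 1.4 mL = 1.6 mL total → factor 1.6/0.2 = 8
Step 3: 25 μL + 600 μL = 625 μL total → factor 625/25 = 25
Step 4: 25 μL + 475 μL = 500 μL total → factor 500/25 = 20
Overall dilution factor = 20 × 8 × 25 × 20 = 80000
Final = 2.00 μg/mL / 80000 = 2.500 × 10^-5 μg/mL = 0.0250 ng/mL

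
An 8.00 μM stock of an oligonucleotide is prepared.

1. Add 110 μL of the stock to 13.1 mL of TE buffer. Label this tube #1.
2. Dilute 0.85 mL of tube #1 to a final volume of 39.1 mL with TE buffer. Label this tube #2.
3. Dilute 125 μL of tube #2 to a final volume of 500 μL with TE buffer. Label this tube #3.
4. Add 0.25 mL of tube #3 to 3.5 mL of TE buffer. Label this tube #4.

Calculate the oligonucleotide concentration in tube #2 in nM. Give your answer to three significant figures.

1.45 nM

Step 1: 110 μL + 13.1 mL = 13210 μL total → factor 13210/110 = 120.09
Step 2: 0.85 mL brought to 39.1 mL → factor 39.1/0.85 = 46
Dilution factor through tube #2 = 120.09 × 46 = 5524.2
[tube #2] = 8.00 μM / 5524.2 = 0.001448 μM = 1.45 nM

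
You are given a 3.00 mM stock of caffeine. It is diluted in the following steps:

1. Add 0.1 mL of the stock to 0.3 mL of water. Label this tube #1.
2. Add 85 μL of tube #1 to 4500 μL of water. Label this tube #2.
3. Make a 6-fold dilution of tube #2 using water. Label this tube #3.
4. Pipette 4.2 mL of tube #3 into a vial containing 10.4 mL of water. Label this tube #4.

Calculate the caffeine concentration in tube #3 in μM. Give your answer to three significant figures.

2.32 μM

Step 1: 0.1 mL + 0.3 mL = 0.4 mL total → factor 0.4/0.1 = 4
Step 2: 85 μL + 4500 μL = 4585 μL total → factor 4585/85 = 53.941
Step 3: 6-fold → factor 6
Dilution factor through tube #3 = 4 × 53.941 × 6 = 1294.6
[tube #3] = 3.00 mM / 1294.6 = 0.002317 mM = 2.32 μM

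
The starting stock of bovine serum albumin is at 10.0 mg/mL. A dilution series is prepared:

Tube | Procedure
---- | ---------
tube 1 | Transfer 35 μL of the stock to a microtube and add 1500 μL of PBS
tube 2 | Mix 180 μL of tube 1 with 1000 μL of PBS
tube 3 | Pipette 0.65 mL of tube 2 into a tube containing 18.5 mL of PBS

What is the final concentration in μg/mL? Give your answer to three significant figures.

1.18 μg/mL

Step 1: 35 μL + 1500 μL = 1535 μL total → factor 1535/35 = 43.857
Step 2: 180 μL + 1000 μL = 1180 μL total → factor 1180/180 = 6.5556
Step 3: 0.65 mL + 18.5 mL = 19.15 mL total → factor 19.15/0.65 = 29.462
Overall dilution factor = 43.857 × 6.5556 × 29.462 = 8470.4
Final = 10.0 mg/mL / 8470.4 = 0.001181 mg/mL = 1.18 μg/mL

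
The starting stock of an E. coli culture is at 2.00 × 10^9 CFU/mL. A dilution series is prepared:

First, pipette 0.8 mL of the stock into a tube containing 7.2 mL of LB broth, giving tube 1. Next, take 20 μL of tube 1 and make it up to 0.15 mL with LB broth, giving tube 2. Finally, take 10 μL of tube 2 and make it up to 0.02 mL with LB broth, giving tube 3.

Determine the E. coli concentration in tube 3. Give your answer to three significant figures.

1.33 × 10^7 CFU/mL

Step 1: 0.8 mL + 7.2 mL = 8 mL total → factor 8/0.8 = 10
Step 2: 20 μL brought to 0.15 mL → factor 150/20 = 7.5
Step 3: 10 μL brought to 0.02 mL → factor 20/10 = 2
Overall dilution factor = 10 × 7.5 × 2 = 150
Final = 2.00 × 10^9 CFU/mL / 150 = 1.33 × 10^7 CFU/mL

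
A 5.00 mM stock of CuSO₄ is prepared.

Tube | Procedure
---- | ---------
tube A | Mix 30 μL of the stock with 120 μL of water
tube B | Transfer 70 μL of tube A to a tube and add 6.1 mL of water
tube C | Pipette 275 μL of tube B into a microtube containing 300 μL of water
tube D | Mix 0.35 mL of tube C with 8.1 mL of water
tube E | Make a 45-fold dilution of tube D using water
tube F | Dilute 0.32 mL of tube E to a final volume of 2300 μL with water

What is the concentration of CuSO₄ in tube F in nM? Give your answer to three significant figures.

Step 1: 30 μL + 120 μL = 150 μL total → factor 150/30 = 5
Step 2: 70 μL + 6.1 mL = 6170 μL total → factor 6170/70 = 88.143
Step 3: 275 μL + 300 μL = 575 μL total → factor 575/275 = 2.0909
Step 4: 0.35 mL + 8.1 mL = 8.45 mL total → factor 8.45/0.35 = 24.143
Step 5: 45-fold → factor 45
Step 6: 0.32 mL brought to 2300 μL → factor 2.3/0.32 = 7.1875
Overall dilution factor = 5 × 88.143 × 2.0909 × 24.143 × 45 × 7.1875 = 7.1957 × 10^6
Final = 5.00 mM / 7.1957 × 10^6 = 6.949 × 10^-7 mM = 0.695 nM

0.695 nM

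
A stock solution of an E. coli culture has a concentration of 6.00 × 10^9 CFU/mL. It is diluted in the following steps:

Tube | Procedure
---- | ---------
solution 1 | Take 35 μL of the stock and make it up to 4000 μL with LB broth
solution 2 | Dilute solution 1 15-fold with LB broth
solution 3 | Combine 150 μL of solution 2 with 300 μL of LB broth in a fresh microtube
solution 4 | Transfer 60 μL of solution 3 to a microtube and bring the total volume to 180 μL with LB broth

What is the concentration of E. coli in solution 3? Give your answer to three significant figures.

Step 1: 35 μL brought to 4000 μL → factor 4000/35 = 114.29
Step 2: 15-fold → factor 15
Step 3: 150 μL + 300 μL = 450 μL total → factor 450/150 = 3
Dilution factor through solution 3 = 114.29 × 15 × 3 = 5142.9
[solution 3] = 6.00 × 10^9 CFU/mL / 5142.9 = 1.17 × 10^6 CFU/mL

1.17 × 10^6 CFU/mL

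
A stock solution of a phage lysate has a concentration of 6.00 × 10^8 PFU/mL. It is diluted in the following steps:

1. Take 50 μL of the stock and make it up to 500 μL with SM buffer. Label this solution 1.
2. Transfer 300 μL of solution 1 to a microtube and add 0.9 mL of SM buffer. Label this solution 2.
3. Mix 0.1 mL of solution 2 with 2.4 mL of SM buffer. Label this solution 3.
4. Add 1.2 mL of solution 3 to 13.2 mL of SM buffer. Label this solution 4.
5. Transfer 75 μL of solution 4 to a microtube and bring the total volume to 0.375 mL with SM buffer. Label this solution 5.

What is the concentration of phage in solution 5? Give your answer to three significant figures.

Step 1: 50 μL brought to 500 μL → factor 500/50 = 10
Step 2: 300 μL + 0.9 mL = 1200 μL total → factor 1200/300 = 4
Step 3: 0.1 mL + 2.4 mL = 2.5 mL total → factor 2.5/0.1 = 25
Step 4: 1.2 mL + 13.2 mL = 14.4 mL total → factor 14.4/1.2 = 12
Step 5: 75 μL brought to 0.375 mL → factor 375/75 = 5
Overall dilution factor = 10 × 4 × 25 × 12 × 5 = 60000
Final = 6.00 × 10^8 PFU/mL / 60000 = 1.00 × 10^4 PFU/mL

1.00 × 10^4 PFU/mL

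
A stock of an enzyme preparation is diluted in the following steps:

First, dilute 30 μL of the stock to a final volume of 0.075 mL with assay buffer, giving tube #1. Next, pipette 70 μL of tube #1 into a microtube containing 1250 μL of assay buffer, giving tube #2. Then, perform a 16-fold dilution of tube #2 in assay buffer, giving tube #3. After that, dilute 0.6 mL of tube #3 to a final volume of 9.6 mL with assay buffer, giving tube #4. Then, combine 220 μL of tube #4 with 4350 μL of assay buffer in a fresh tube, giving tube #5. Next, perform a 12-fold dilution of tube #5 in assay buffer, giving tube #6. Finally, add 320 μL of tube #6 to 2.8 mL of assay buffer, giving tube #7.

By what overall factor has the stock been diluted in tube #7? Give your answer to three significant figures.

Step 1: 30 μL brought to 0.075 mL → factor 75/30 = 2.5
Step 2: 70 μL + 1250 μL = 1320 μL total → factor 1320/70 = 18.857
Step 3: 16-fold → factor 16
Step 4: 0.6 mL brought to 9.6 mL → factor 9.6/0.6 = 16
Step 5: 220 μL + 4350 μL = 4570 μL total → factor 4570/220 = 20.773
Step 6: 12-fold → factor 12
Step 7: 320 μL + 2.8 mL = 3120 μL total → factor 3120/320 = 9.75
Overall dilution factor = 2.5 × 18.857 × 16 × 16 × 20.773 × 12 × 9.75 = 2.9332 × 10^7

2.93 × 10^7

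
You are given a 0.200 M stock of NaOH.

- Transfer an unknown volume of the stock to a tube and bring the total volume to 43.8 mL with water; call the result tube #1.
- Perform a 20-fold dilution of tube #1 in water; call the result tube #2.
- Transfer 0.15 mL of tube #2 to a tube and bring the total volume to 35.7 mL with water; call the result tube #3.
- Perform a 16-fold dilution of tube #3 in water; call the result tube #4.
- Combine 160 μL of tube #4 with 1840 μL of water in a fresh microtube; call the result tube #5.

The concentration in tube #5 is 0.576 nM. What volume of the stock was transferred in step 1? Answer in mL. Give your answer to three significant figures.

Step 1: v brought to 43.8 mL → factor = 43.8 mL/v
Step 2: 20-fold → factor 20
Step 3: 0.15 mL brought to 35.7 mL → factor 35.7/0.15 = 238
Step 4: 16-fold → factor 16
Step 5: 160 μL + 1840 μL = 2000 μL total → factor 2000/160 = 12.5
Product of known-step factors = 9.52 × 10^5
Overall factor = 0.200 M / (0.576 nM) = 3.4722 × 10^8
Step-1 factor = 3.4722 × 10^8 / 9.52 × 10^5 = 364.73
v = 43.8 mL / 364.73 = 0.120 mL

0.120 mL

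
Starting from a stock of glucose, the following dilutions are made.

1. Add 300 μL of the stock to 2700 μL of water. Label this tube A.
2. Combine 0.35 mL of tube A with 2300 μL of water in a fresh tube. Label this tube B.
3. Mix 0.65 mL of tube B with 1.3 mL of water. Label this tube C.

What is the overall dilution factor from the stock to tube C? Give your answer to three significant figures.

227

Step 1: 300 μL + 2700 μL = 3000 μL total → factor 3000/300 = 10
Step 2: 0.35 mL + 2300 μL = 2.65 mL total → factor 2.65/0.35 = 7.5714
Step 3: 0.65 mL + 1.3 mL = 1.95 mL total → factor 1.95/0.65 = 3
Overall dilution factor = 10 × 7.5714 × 3 = 227.14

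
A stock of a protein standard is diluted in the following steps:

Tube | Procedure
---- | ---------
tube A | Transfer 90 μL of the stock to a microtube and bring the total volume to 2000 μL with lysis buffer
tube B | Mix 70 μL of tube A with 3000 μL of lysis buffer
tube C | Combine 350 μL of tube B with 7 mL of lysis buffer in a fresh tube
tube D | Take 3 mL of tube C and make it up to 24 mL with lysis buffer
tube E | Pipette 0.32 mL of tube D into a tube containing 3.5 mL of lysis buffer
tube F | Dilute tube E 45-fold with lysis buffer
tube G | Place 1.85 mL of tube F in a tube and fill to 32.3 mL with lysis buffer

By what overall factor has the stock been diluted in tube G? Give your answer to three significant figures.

Step 1: 90 μL brought to 2000 μL → factor 2000/90 = 22.222
Step 2: 70 μL + 3000 μL = 3070 μL total → factor 3070/70 = 43.857
Step 3: 350 μL + 7 mL = 7350 μL total → factor 7350/350 = 21
Step 4: 3 mL brought to 24 mL → factor 24/3 = 8
Step 5: 0.32 mL + 3.5 mL = 3.82 mL total → factor 3.82/0.32 = 11.938
Step 6: 45-fold → factor 45
Step 7: 1.85 mL brought to 32.3 mL → factor 32.3/1.85 = 17.459
Overall dilution factor = 22.222 × 43.857 × 21 × 8 × 11.938 × 45 × 17.459 = 1.5357 × 10^9

1.54 × 10^9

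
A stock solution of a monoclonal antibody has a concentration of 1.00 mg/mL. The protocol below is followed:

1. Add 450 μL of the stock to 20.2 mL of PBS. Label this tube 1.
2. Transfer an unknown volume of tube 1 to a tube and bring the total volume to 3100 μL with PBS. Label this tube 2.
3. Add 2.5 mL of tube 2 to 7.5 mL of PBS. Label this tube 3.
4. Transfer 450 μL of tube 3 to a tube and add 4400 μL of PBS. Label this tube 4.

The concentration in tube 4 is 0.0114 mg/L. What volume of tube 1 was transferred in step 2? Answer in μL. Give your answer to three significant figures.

69.9 μL

Step 1: 450 μL + 20.2 mL = 20650 μL total → factor 20650/450 = 45.889
Step 2: v brought to 3100 μL → factor = 3100 μL/v
Step 3: 2.5 mL + 7.5 mL = 10 mL total → factor 10/2.5 = 4
Step 4: 450 μL + 4400 μL = 4850 μL total → factor 4850/450 = 10.778
Product of known-step factors = 1978.3
Overall factor = 1.00 mg/mL / (0.0114 mg/L) = 87719
Step-2 factor = 87719 / 1978.3 = 44.34
v = 3100 μL / 44.34 = 69.9 μL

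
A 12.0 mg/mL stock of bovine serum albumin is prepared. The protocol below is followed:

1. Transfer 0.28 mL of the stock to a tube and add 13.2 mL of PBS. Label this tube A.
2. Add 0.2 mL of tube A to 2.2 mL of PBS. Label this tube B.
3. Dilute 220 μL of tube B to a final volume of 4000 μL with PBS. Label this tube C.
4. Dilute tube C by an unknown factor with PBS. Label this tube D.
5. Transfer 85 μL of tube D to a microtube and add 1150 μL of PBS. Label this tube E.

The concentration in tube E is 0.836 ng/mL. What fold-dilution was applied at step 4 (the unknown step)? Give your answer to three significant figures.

Step 1: 0.28 mL + 13.2 mL = 13.48 mL total → factor 13.48/0.28 = 48.143
Step 2: 0.2 mL + 2.2 mL = 2.4 mL total → factor 2.4/0.2 = 12
Step 3: 220 μL brought to 4000 μL → factor 4000/220 = 18.182
Step 4: unknown factor x
Step 5: 85 μL + 1150 μL = 1235 μL total → factor 1235/85 = 14.529
Product of known-step factors = 1.5262 × 10^5
Overall factor = 12.0 mg/mL / (0.836 ng/mL) = 1.4354 × 10^7
x = 1.4354 × 10^7 / 1.5262 × 10^5 = 94.1

94.1-fold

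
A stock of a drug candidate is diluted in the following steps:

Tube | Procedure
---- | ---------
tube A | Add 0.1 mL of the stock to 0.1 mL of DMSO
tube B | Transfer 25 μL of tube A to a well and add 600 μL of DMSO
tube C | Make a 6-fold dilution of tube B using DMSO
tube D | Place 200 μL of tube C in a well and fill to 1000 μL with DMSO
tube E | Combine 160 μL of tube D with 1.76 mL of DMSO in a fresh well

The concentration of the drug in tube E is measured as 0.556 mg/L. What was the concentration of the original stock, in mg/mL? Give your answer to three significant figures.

10.0 mg/mL

Step 1: 0.1 mL + 0.1 mL = 0.2 mL total → factor 0.2/0.1 = 2
Step 2: 25 μL + 600 μL = 625 μL total → factor 625/25 = 25
Step 3: 6-fold → factor 6
Step 4: 200 μL brought to 1000 μL → factor 1000/200 = 5
Step 5: 160 μL + 1.76 mL = 1920 μL total → factor 1920/160 = 12
Overall dilution factor = 2 × 25 × 6 × 5 × 12 = 18000
Stock = 0.556 mg/L × 18000 = 1.001 × 10^4 mg/L = 10.0 mg/mL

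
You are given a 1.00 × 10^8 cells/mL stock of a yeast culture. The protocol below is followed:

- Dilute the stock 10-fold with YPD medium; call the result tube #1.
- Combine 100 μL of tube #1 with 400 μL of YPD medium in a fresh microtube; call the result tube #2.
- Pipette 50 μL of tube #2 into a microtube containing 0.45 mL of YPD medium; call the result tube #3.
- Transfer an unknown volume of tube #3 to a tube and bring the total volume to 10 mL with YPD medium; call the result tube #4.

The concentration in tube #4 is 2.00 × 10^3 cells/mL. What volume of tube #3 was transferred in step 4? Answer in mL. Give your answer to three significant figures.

Step 1: 10-fold → factor 10
Step 2: 100 μL + 400 μL = 500 μL total → factor 500/100 = 5
Step 3: 50 μL + 0.45 mL = 500 μL total → factor 500/50 = 10
Step 4: v brought to 10 mL → factor = 10 mL/v
Product of known-step factors = 500
Overall factor = 1.00 × 10^8 cells/mL / (2.00 × 10^3 cells/mL) = 50000
Step-4 factor = 50000 / 500 = 100
v = 10 mL / 100 = 0.100 mL

0.100 mL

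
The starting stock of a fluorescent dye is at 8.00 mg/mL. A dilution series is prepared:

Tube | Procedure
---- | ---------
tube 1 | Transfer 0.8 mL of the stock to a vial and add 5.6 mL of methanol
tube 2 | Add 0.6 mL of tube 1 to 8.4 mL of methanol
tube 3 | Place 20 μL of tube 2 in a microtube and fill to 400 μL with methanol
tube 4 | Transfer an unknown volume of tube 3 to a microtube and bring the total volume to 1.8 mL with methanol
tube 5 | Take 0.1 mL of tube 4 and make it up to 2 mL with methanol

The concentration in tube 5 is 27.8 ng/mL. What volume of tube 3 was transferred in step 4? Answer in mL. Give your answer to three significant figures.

0.300 mL

Step 1: 0.8 mL + 5.6 mL = 6.4 mL total → factor 6.4/0.8 = 8
Step 2: 0.6 mL + 8.4 mL = 9 mL total → factor 9/0.6 = 15
Step 3: 20 μL brought to 400 μL → factor 400/20 = 20
Step 4: v brought to 1.8 mL → factor = 1.8 mL/v
Step 5: 0.1 mL brought to 2 mL → factor 2/0.1 = 20
Product of known-step factors = 48000
Overall factor = 8.00 mg/mL / (27.8 ng/mL) = 2.8777 × 10^5
Step-4 factor = 2.8777 × 10^5 / 48000 = 5.9952
v = 1.8 mL / 5.9952 = 0.300 mL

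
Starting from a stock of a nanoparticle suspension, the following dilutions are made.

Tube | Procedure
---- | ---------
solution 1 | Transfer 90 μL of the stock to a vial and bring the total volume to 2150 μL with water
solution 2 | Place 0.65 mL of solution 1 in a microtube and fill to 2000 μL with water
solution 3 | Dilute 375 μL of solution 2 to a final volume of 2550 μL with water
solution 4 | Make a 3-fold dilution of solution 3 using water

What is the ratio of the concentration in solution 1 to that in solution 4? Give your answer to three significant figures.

Step 1: 90 μL brought to 2150 μL → factor 2150/90 = 23.889
Step 2: 0.65 mL brought to 2000 μL → factor 2/0.65 = 3.0769
Step 3: 375 μL brought to 2550 μL → factor 2550/375 = 6.8
Step 4: 3-fold → factor 3
Dilution factor to solution 1 = 23.889; to solution 4 = 1499.5
[solution 1]/[solution 4] = (factor to solution 4)/(factor to solution 1) = 1499.5/23.889 = 62.8

62.8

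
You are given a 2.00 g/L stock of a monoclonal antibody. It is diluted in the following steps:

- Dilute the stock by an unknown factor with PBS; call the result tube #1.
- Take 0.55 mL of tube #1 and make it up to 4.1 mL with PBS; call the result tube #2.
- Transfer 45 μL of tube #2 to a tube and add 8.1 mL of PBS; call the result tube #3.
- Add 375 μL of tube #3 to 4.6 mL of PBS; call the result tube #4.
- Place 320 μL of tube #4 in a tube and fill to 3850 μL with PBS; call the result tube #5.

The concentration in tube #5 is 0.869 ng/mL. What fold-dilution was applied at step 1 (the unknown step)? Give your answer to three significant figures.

Step 1: unknown factor x
Step 2: 0.55 mL brought to 4.1 mL → factor 4.1/0.55 = 7.4545
Step 3: 45 μL + 8.1 mL = 8145 μL total → factor 8145/45 = 181
Step 4: 375 μL + 4.6 mL = 4975 μL total → factor 4975/375 = 13.267
Step 5: 320 μL brought to 3850 μL → factor 3850/320 = 12.031
Product of known-step factors = 2.1536 × 10^5
Overall factor = 2.00 g/L / (0.869 ng/mL) = 2.3015 × 10^6
x = 2.3015 × 10^6 / 2.1536 × 10^5 = 10.7

10.7-fold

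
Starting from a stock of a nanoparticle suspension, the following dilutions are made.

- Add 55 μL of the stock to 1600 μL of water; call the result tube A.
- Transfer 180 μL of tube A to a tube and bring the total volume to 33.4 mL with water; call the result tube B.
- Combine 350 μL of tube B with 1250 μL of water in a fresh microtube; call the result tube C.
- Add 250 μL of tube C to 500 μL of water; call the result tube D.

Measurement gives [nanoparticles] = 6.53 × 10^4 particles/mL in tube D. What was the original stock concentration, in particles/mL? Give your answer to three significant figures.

Step 1: 55 μL + 1600 μL = 1655 μL total → factor 1655/55 = 30.091
Step 2: 180 μL brought to 33.4 mL → factor 33400/180 = 185.56
Step 3: 350 μL + 1250 μL = 1600 μL total → factor 1600/350 = 4.5714
Step 4: 250 μL + 500 μL = 750 μL total → factor 750/250 = 3
Overall dilution factor = 30.091 × 185.56 × 4.5714 × 3 = 76574
Stock = 6.53 × 10^4 particles/mL × 76574 = 5.00 × 10^9 particles/mL

5.00 × 10^9 particles/mL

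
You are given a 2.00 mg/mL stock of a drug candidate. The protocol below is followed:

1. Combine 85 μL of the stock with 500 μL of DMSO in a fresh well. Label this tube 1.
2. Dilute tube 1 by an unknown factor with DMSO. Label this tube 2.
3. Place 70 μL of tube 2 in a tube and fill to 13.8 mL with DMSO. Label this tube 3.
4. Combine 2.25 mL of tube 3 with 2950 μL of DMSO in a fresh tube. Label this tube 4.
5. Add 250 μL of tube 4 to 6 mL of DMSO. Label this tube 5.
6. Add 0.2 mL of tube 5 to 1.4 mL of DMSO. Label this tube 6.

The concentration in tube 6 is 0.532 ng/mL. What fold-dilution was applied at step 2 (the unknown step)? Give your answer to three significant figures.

5.99-fold

Step 1: 85 μL + 500 μL = 585 μL total → factor 585/85 = 6.8824
Step 2: unknown factor x
Step 3: 70 μL brought to 13.8 mL → factor 13800/70 = 197.14
Step 4: 2.25 mL + 2950 μL = 5.2 mL total → factor 5.2/2.25 = 2.3111
Step 5: 250 μL + 6 mL = 6250 μL total → factor 6250/250 = 25
Step 6: 0.2 mL + 1.4 mL = 1.6 mL total → factor 1.6/0.2 = 8
Product of known-step factors = 6.2715 × 10^5
Overall factor = 2.00 mg/mL / (0.532 ng/mL) = 3.7594 × 10^6
x = 3.7594 × 10^6 / 6.2715 × 10^5 = 5.99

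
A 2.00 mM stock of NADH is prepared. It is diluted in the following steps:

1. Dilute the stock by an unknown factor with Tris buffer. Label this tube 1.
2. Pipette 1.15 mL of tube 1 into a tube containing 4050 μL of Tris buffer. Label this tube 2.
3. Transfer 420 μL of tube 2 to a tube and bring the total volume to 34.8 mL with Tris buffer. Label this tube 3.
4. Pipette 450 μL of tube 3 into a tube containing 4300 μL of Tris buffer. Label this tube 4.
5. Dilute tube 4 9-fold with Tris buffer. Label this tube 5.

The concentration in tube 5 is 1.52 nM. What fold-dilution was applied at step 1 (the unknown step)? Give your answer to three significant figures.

37.0-fold

Step 1: unknown factor x
Step 2: 1.15 mL + 4050 μL = 5.2 mL total → factor 5.2/1.15 = 4.5217
Step 3: 420 μL brought to 34.8 mL → factor 34800/420 = 82.857
Step 4: 450 μL + 4300 μL = 4750 μL total → factor 4750/450 = 10.556
Step 5: 9-fold → factor 9
Product of known-step factors = 35593
Overall factor = 2.00 mM / (1.52 nM) = 1.3158 × 10^6
x = 1.3158 × 10^6 / 35593 = 37.0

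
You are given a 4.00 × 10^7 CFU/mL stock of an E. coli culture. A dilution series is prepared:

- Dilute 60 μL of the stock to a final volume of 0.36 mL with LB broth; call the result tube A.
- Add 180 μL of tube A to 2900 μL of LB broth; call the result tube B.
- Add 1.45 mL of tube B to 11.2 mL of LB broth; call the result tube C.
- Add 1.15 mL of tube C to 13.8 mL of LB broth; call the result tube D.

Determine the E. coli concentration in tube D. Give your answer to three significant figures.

Step 1: 60 μL brought to 0.36 mL → factor 360/60 = 6
Step 2: 180 μL + 2900 μL = 3080 μL total → factor 3080/180 = 17.111
Step 3: 1.45 mL + 11.2 mL = 12.65 mL total → factor 12.65/1.45 = 8.7241
Step 4: 1.15 mL + 13.8 mL = 14.95 mL total → factor 14.95/1.15 = 13
Overall dilution factor = 6 × 17.111 × 8.7241 × 13 = 11644
Final = 4.00 × 10^7 CFU/mL / 11644 = 3.44 × 10^3 CFU/mL

3.44 × 10^3 CFU/mL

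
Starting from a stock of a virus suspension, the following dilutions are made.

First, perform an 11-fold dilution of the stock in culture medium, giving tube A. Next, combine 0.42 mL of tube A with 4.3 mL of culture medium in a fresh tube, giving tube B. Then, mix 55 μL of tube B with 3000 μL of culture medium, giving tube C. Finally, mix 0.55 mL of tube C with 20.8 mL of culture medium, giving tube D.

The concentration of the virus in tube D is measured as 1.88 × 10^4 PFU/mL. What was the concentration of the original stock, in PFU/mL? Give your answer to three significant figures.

5.01 × 10^9 PFU/mL

Step 1: 11-fold → factor 11
Step 2: 0.42 mL + 4.3 mL = 4.72 mL total → factor 4.72/0.42 = 11.238
Step 3: 55 μL + 3000 μL = 3055 μL total → factor 3055/55 = 55.545
Step 4: 0.55 mL + 20.8 mL = 21.35 mL total → factor 21.35/0.55 = 38.818
Overall dilution factor = 11 × 11.238 × 55.545 × 38.818 = 2.6654 × 10^5
Stock = 1.88 × 10^4 PFU/mL × 2.6654 × 10^5 = 5.01 × 10^9 PFU/mL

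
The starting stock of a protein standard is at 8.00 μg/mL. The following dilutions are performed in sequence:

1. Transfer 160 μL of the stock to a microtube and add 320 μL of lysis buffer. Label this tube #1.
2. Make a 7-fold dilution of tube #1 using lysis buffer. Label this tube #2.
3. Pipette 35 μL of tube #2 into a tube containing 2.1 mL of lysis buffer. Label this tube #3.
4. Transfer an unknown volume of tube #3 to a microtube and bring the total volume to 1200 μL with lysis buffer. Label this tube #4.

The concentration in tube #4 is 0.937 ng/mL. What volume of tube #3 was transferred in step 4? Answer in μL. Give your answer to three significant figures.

Step 1: 160 μL + 320 μL = 480 μL total → factor 480/160 = 3
Step 2: 7-fold → factor 7
Step 3: 35 μL + 2.1 mL = 2135 μL total → factor 2135/35 = 61
Step 4: v brought to 1200 μL → factor = 1200 μL/v
Product of known-step factors = 1281
Overall factor = 8.00 μg/mL / (0.937 ng/mL) = 8537.9
Step-4 factor = 8537.9 / 1281 = 6.665
v = 1200 μL / 6.665 = 180 μL

180 μL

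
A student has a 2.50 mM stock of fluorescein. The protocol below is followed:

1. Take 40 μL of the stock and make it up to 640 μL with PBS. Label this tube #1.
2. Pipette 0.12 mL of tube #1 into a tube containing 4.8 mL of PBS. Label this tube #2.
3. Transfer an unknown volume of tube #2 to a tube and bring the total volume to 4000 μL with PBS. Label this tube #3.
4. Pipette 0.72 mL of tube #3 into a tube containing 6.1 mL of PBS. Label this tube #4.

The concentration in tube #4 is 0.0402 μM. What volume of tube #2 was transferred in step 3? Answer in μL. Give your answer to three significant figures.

Step 1: 40 μL brought to 640 μL → factor 640/40 = 16
Step 2: 0.12 mL + 4.8 mL = 4.92 mL total → factor 4.92/0.12 = 41
Step 3: v brought to 4000 μL → factor = 4000 μL/v
Step 4: 0.72 mL + 6.1 mL = 6.82 mL total → factor 6.82/0.72 = 9.4722
Product of known-step factors = 6213.8
Overall factor = 2.50 mM / (0.0402 μM) = 62189
Step-3 factor = 62189 / 6213.8 = 10.008
v = 4000 μL / 10.008 = 400 μL

400 μL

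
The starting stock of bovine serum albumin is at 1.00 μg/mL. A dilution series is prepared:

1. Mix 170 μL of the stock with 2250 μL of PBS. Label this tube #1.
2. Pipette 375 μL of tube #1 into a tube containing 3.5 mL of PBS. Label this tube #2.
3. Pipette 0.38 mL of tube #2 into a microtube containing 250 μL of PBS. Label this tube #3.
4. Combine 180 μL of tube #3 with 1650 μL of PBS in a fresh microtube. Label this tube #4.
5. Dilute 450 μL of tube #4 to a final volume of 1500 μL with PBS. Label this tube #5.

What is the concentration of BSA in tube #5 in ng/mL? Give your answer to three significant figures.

0.121 ng/mL

Step 1: 170 μL + 2250 μL = 2420 μL total → factor 2420/170 = 14.235
Step 2: 375 μL + 3.5 mL = 3875 μL total → factor 3875/375 = 10.333
Step 3: 0.38 mL + 250 μL = 0.63 mL total → factor 0.63/0.38 = 1.6579
Step 4: 180 μL + 1650 μL = 1830 μL total → factor 1830/180 = 10.167
Step 5: 450 μL brought to 1500 μL → factor 1500/450 = 3.3333
Overall dilution factor = 14.235 × 10.333 × 1.6579 × 10.167 × 3.3333 = 8264.6
Final = 1.00 μg/mL / 8264.6 = 0.0001210 μg/mL = 0.121 ng/mL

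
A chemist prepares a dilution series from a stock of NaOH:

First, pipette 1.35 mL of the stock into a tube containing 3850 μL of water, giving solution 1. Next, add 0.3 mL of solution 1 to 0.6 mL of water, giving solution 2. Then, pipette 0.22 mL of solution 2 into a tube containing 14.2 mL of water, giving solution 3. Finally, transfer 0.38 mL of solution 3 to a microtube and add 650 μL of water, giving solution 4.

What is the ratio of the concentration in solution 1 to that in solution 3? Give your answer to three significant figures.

197

Step 1: 1.35 mL + 3850 μL = 5.2 mL total → factor 5.2/1.35 = 3.8519
Step 2: 0.3 mL + 0.6 mL = 0.9 mL total → factor 0.9/0.3 = 3
Step 3: 0.22 mL + 14.2 mL = 14.42 mL total → factor 14.42/0.22 = 65.545
Dilution factor to solution 1 = 3.8519; to solution 3 = 757.41
[solution 1]/[solution 3] = (factor to solution 3)/(factor to solution 1) = 757.41/3.8519 = 197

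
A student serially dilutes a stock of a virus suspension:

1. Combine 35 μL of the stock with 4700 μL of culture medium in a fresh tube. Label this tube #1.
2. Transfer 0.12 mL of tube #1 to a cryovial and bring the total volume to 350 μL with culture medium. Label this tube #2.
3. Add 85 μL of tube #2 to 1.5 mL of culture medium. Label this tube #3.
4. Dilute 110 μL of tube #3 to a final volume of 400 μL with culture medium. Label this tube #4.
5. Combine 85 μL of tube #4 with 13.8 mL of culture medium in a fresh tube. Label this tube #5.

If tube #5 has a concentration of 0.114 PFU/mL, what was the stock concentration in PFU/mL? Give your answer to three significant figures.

Step 1: 35 μL + 4700 μL = 4735 μL total → factor 4735/35 = 135.29
Step 2: 0.12 mL brought to 350 μL → factor 0.35/0.12 = 2.9167
Step 3: 85 μL + 1.5 mL = 1585 μL total → factor 1585/85 = 18.647
Step 4: 110 μL brought to 400 μL → factor 400/110 = 3.6364
Step 5: 85 μL + 13.8 mL = 13885 μL total → factor 13885/85 = 163.35
Overall dilution factor = 135.29 × 2.9167 × 18.647 × 3.6364 × 163.35 = 4.3706 × 10^6
Stock = 0.114 PFU/mL × 4.3706 × 10^6 = 4.98 × 10^5 PFU/mL

4.98 × 10^5 PFU/mL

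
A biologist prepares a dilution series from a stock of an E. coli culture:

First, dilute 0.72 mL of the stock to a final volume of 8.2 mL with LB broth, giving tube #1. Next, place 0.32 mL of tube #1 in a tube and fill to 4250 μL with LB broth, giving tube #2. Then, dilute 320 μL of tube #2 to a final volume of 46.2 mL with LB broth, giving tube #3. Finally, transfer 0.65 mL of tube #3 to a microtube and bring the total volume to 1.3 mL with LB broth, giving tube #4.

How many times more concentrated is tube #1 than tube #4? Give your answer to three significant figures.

Step 1: 0.72 mL brought to 8.2 mL → factor 8.2/0.72 = 11.389
Step 2: 0.32 mL brought to 4250 μL → factor 4.25/0.32 = 13.281
Step 3: 320 μL brought to 46.2 mL → factor 46200/320 = 144.38
Step 4: 0.65 mL brought to 1.3 mL → factor 1.3/0.65 = 2
Dilution factor to tube #1 = 11.389; to tube #4 = 43676
[tube #1]/[tube #4] = (factor to tube #4)/(factor to tube #1) = 43676/11.389 = 3.83 × 10^3

3.83 × 10^3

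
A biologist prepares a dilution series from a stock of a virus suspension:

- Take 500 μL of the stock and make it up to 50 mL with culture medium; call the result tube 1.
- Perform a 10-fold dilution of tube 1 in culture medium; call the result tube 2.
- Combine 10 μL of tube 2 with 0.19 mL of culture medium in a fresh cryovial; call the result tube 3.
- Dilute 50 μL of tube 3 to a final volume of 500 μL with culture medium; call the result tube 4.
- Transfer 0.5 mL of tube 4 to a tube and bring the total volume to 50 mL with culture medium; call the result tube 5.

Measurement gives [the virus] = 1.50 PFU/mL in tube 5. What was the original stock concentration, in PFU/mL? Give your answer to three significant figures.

Step 1: 500 μL brought to 50 mL → factor 50000/500 = 100
Step 2: 10-fold → factor 10
Step 3: 10 μL + 0.19 mL = 200 μL total → factor 200/10 = 20
Step 4: 50 μL brought to 500 μL → factor 500/50 = 10
Step 5: 0.5 mL brought to 50 mL → factor 50/0.5 = 100
Overall dilution factor = 100 × 10 × 20 × 10 × 100 = 2 × 10^7
Stock = 1.50 PFU/mL × 2 × 10^7 = 3.00 × 10^7 PFU/mL

3.00 × 10^7 PFU/mL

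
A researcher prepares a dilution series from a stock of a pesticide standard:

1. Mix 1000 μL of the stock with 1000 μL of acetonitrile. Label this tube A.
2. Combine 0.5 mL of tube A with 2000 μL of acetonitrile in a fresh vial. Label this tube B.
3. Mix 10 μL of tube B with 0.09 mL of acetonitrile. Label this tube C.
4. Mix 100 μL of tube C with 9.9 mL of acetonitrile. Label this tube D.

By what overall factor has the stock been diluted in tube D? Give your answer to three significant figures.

1.00 × 10^4

Step 1: 1000 μL + 1000 μL = 2000 μL total → factor 2000/1000 = 2
Step 2: 0.5 mL + 2000 μL = 2.5 mL total → factor 2.5/0.5 = 5
Step 3: 10 μL + 0.09 mL = 100 μL total → factor 100/10 = 10
Step 4: 100 μL + 9.9 mL = 10000 μL total → factor 10000/100 = 100
Overall dilution factor = 2 × 5 × 10 × 100 = 10000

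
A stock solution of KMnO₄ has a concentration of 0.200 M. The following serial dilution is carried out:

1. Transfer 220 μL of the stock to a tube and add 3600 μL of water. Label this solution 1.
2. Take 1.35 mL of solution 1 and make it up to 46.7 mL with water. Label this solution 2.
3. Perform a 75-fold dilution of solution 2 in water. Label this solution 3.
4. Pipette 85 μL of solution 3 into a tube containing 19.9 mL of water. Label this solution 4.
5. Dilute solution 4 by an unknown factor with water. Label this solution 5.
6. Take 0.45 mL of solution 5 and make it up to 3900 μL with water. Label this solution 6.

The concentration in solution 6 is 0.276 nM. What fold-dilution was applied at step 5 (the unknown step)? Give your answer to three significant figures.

7.89-fold

Step 1: 220 μL + 3600 μL = 3820 μL total → factor 3820/220 = 17.364
Step 2: 1.35 mL brought to 46.7 mL → factor 46.7/1.35 = 34.593
Step 3: 75-fold → factor 75
Step 4: 85 μL + 19.9 mL = 19985 μL total → factor 19985/85 = 235.12
Step 5: unknown factor x
Step 6: 0.45 mL brought to 3900 μL → factor 3.9/0.45 = 8.6667
Product of known-step factors = 9.1796 × 10^7
Overall factor = 0.200 M / (0.276 nM) = 7.2464 × 10^8
x = 7.2464 × 10^8 / 9.1796 × 10^7 = 7.89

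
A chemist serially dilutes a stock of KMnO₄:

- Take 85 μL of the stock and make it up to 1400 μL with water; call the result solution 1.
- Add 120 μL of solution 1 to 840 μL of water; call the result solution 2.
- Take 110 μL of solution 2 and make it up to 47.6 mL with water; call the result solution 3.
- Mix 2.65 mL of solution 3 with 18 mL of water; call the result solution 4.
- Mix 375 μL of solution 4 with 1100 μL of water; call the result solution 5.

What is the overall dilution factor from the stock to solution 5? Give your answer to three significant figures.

1.75 × 10^6

Step 1: 85 μL brought to 1400 μL → factor 1400/85 = 16.471
Step 2: 120 μL + 840 μL = 960 μL total → factor 960/120 = 8
Step 3: 110 μL brought to 47.6 mL → factor 47600/110 = 432.73
Step 4: 2.65 mL + 18 mL = 20.65 mL total → factor 20.65/2.65 = 7.7925
Step 5: 375 μL + 1100 μL = 1475 μL total → factor 1475/375 = 3.9333
Overall dilution factor = 16.471 × 8 × 432.73 × 7.7925 × 3.9333 = 1.7476 × 10^6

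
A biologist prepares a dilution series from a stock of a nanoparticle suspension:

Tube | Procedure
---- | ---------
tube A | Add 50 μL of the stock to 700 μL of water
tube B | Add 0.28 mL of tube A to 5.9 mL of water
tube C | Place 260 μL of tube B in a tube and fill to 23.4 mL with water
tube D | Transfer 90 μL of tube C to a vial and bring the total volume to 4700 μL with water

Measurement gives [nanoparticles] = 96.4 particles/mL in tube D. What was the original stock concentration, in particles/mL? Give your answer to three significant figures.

1.50 × 10^8 particles/mL

Step 1: 50 μL + 700 μL = 750 μL total → factor 750/50 = 15
Step 2: 0.28 mL + 5.9 mL = 6.18 mL total → factor 6.18/0.28 = 22.071
Step 3: 260 μL brought to 23.4 mL → factor 23400/260 = 90
Step 4: 90 μL brought to 4700 μL → factor 4700/90 = 52.222
Overall dilution factor = 15 × 22.071 × 90 × 52.222 = 1.556 × 10^6
Stock = 96.4 particles/mL × 1.556 × 10^6 = 1.50 × 10^8 particles/mL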